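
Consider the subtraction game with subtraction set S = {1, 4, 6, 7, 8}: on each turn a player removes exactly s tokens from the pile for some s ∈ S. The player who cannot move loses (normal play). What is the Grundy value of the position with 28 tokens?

n :  0  1  2  3  4  5  6  7  8  9 10 11 12 13 14 15 16 17 18 19 20 21 22 23 24 25 26 27 28
G :  0  1  0  1  2  0  1  2  3  2  3  4  5  3  0  1  0  1  2  0  1  2  3  2  3  4  5  3  0

0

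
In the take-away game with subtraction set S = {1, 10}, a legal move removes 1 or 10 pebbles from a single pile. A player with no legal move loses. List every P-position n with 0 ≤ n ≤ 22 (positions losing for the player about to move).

0, 2, 4, 6, 8, 11, 13, 15, 17, 19, 22

n :  0  1  2  3  4  5  6  7  8  9 10 11 12 13 14 15 16 17 18 19 20 21 22
G :  0  1  0  1  0  1  0  1  0  1  2  0  1  0  1  0  1  0  1  0  1  2  0
P-positions are exactly the n with G(n) = 0.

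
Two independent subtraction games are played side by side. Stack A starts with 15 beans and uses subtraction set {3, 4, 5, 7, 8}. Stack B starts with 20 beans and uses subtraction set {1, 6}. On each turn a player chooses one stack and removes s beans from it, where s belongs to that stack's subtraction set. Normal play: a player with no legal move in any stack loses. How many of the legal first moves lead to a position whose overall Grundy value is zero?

3

Stack A, S = {3, 4, 5, 7, 8}:
G(0) = 0
G(1) = mex{} = 0
G(2) = mex{} = 0
G(3) = mex{0} = 1
G(4) = mex{0,0} = 1
G(5) = mex{0,0,0} = 1
G(6) = mex{1,0,0} = 2
G(7) = mex{1,1,0,0} = 2
G(8) = mex{1,1,1,0,0} = 2
G(9) = mex{2,1,1,0,0} = 3
G(10) = mex{2,2,1,1,0} = 3
G(11) = mex{2,2,2,1,1} = 0
G(12) = mex{3,2,2,1,1} = 0
G(13) = mex{3,3,2,2,1} = 0
G(14) = mex{0,3,3,2,2} = 1
G(15) = mex{0,0,3,2,2} = 1
G_A(15) = 1.
Stack B, S = {1, 6}:
G(0) = 0
G(1) = mex{0} = 1
G(2) = mex{1} = 0
G(3) = mex{0} = 1
G(4) = mex{1} = 0
G(5) = mex{0} = 1
G(6) = mex{1,0} = 2
G(7) = mex{2,1} = 0
G(8) = mex{0,0} = 1
G(9) = mex{1,1} = 0
G(10) = mex{0,0} = 1
G(11) = mex{1,1} = 0
G(12) = mex{0,2} = 1
G(13) = mex{1,0} = 2
G(14) = mex{2,1} = 0
G(15) = mex{0,0} = 1
G(16) = mex{1,1} = 0
G(17) = mex{0,0} = 1
G(18) = mex{1,1} = 0
G(19) = mex{0,2} = 1
G(20) = mex{1,0} = 2
G_B(20) = 2.
Combined Grundy value = 1 ⊕ 2 = 3.
A winning move leaves total XOR = 0, i.e. changes one component's Grundy value g to g ⊕ X where X is the current total.
Stack A: need g' = 1⊕3 = 2. Options: 15−3→G=0, 15−4→G=0, 15−5→G=3, 15−7→G=2, 15−8→G=2. Hits: 2.
Stack B: need g' = 2⊕3 = 1. Options: 20−1→G=1, 20−6→G=0. Hits: 1.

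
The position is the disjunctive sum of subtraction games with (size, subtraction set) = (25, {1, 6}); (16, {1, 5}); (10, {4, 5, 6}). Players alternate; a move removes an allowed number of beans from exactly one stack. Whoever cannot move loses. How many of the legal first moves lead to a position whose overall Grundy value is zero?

Stack A, S = {1, 6}:
G(0) = 0
G(1) = mex{0} = 1
G(2) = mex{1} = 0
G(3) = mex{0} = 1
G(4) = mex{1} = 0
G(5) = mex{0} = 1
G(6) = mex{1,0} = 2
G(7) = mex{2,1} = 0
G(8) = mex{0,0} = 1
G(9) = mex{1,1} = 0
G(10) = mex{0,0} = 1
G(11) = mex{1,1} = 0
G(12) = mex{0,2} = 1
G(13) = mex{1,0} = 2
G(14) = mex{2,1} = 0
G(15) = mex{0,0} = 1
G(16) = mex{1,1} = 0
G(17) = mex{0,0} = 1
G(18) = mex{1,1} = 0
G(19) = mex{0,2} = 1
G(20) = mex{1,0} = 2
G(21) = mex{2,1} = 0
G(22) = mex{0,0} = 1
G(23) = mex{1,1} = 0
G(24) = mex{0,0} = 1
G(25) = mex{1,1} = 0
G_A(25) = 0.
Stack B, S = {1, 5}:
G(0) = 0
G(1) = mex{0} = 1
G(2) = mex{1} = 0
G(3) = mex{0} = 1
G(4) = mex{1} = 0
G(5) = mex{0,0} = 1
G(6) = mex{1,1} = 0
G(7) = mex{0,0} = 1
G(8) = mex{1,1} = 0
G(9) = mex{0,0} = 1
G(10) = mex{1,1} = 0
G(11) = mex{0,0} = 1
G(12) = mex{1,1} = 0
G(13) = mex{0,0} = 1
G(14) = mex{1,1} = 0
G(15) = mex{0,0} = 1
G(16) = mex{1,1} = 0
G_B(16) = 0.
Stack C, S = {4, 5, 6}:
n :  0  1  2  3  4  5  6  7  8  9 10
G :  0  0  0  0  1  1  1  1  2  2  0
G_C(10) = 0.
Combined Grundy value = 0 ⊕ 0 ⊕ 0 = 0.
A winning move leaves total XOR = 0, i.e. changes one component's Grundy value g to g ⊕ X where X is the current total.
Stack A: target g' = 0⊕0 = 0, but every legal move changes the Grundy value (mex property), so 0 moves.
Stack B: target g' = 0⊕0 = 0, but every legal move changes the Grundy value (mex property), so 0 moves.
Stack C: target g' = 0⊕0 = 0, but every legal move changes the Grundy value (mex property), so 0 moves.

0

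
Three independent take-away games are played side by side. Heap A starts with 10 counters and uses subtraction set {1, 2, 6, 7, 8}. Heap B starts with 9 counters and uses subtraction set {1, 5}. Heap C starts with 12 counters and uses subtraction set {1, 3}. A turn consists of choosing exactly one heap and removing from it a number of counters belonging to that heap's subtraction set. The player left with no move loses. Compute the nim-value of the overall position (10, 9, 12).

5

Heap A, S = {1, 2, 6, 7, 8}:
G(0) = 0
G(1) = mex{0} = 1
G(2) = mex{1,0} = 2
G(3) = mex{2,1} = 0
G(4) = mex{0,2} = 1
G(5) = mex{1,0} = 2
G(6) = mex{2,1,0} = 3
G(7) = mex{3,2,1,0} = 4
G(8) = mex{4,3,2,1,0} = 5
G(9) = mex{5,4,0,2,1} = 3
G(10) = mex{3,5,1,0,2} = 4
G_A(10) = 4.
Heap B, S = {1, 5}:
G(0) = 0
G(1) = mex{0} = 1
G(2) = mex{1} = 0
G(3) = mex{0} = 1
G(4) = mex{1} = 0
G(5) = mex{0,0} = 1
G(6) = mex{1,1} = 0
G(7) = mex{0,0} = 1
G(8) = mex{1,1} = 0
G(9) = mex{0,0} = 1
G_B(9) = 1.
Heap C, S = {1, 3}:
G(0) = 0
G(1) = mex{0} = 1
G(2) = mex{1} = 0
G(3) = mex{0,0} = 1
G(4) = mex{1,1} = 0
G(5) = mex{0,0} = 1
G(6) = mex{1,1} = 0
G(7) = mex{0,0} = 1
G(8) = mex{1,1} = 0
G(9) = mex{0,0} = 1
G(10) = mex{1,1} = 0
G(11) = mex{0,0} = 1
G(12) = mex{1,1} = 0
G_C(12) = 0.
Combined Grundy value = 4 ⊕ 1 ⊕ 0 = 5.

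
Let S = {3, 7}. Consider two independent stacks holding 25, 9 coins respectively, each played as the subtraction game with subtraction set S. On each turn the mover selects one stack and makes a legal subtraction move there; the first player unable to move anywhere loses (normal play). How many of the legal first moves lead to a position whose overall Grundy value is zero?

0

All stacks use S = {3, 7}:
G(0) = 0
G(1) = mex{} = 0
G(2) = mex{} = 0
G(3) = mex{0} = 1
G(4) = mex{0} = 1
G(5) = mex{0} = 1
G(6) = mex{1} = 0
G(7) = mex{1,0} = 2
G(8) = mex{1,0} = 2
G(9) = mex{0,0} = 1
G(10) = mex{2,1} = 0
G(11) = mex{2,1} = 0
G(12) = mex{1,1} = 0
G(13) = mex{0,0} = 1
G(14) = mex{0,2} = 1
G(15) = mex{0,2} = 1
G(16) = mex{1,1} = 0
G(17) = mex{1,0} = 2
G(18) = mex{1,0} = 2
G(19) = mex{0,0} = 1
G(20) = mex{2,1} = 0
G(21) = mex{2,1} = 0
G(22) = mex{1,1} = 0
G(23) = mex{0,0} = 1
G(24) = mex{0,2} = 1
G(25) = mex{0,2} = 1
Stack A: G(25) = 1.
Stack B: G(9) = 1.
Combined Grundy value = 1 ⊕ 1 = 0.
A winning move leaves total XOR = 0, i.e. changes one component's Grundy value g to g ⊕ X where X is the current total.
Stack A: target g' = 1⊕0 = 1, but every legal move changes the Grundy value (mex property), so 0 moves.
Stack B: target g' = 1⊕0 = 1, but every legal move changes the Grundy value (mex property), so 0 moves.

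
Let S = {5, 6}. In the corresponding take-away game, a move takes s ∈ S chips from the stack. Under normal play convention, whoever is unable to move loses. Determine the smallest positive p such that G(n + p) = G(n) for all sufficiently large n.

11

G(0) = 0
G(1) = mex{} = 0
G(2) = mex{} = 0
G(3) = mex{} = 0
G(4) = mex{} = 0
G(5) = mex{0} = 1
G(6) = mex{0,0} = 1
G(7) = mex{0,0} = 1
G(8) = mex{0,0} = 1
G(9) = mex{0,0} = 1
G(10) = mex{1,0} = 2
G(11) = mex{1,1} = 0
G(12) = mex{1,1} = 0
G(13) = mex{1,1} = 0
G(14) = mex{1,1} = 0
G(15) = mex{2,1} = 0
G(16) = mex{0,2} = 1
G(17) = mex{0,0} = 1
G(18) = mex{0,0} = 1
G(19) = mex{0,0} = 1
G(20) = mex{0,0} = 1
G(21) = mex{1,0} = 2
G(22) = mex{1,1} = 0
G(23) = mex{1,1} = 0
G(n+11) = G(n) holds for n = 0,…,5 (a full window of length max(S) = 6), so the sequence is purely periodic with period 11.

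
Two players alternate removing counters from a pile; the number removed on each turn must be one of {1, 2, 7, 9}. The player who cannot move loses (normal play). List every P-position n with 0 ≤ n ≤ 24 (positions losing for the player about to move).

G(0) = 0
G(1) = mex{0} = 1
G(2) = mex{1,0} = 2
G(3) = mex{2,1} = 0
G(4) = mex{0,2} = 1
G(5) = mex{1,0} = 2
G(6) = mex{2,1} = 0
G(7) = mex{0,2,0} = 1
G(8) = mex{1,0,1} = 2
G(9) = mex{2,1,2,0} = 3
G(10) = mex{3,2,0,1} = 4
G(11) = mex{4,3,1,2} = 0
G(12) = mex{0,4,2,0} = 1
G(13) = mex{1,0,0,1} = 2
G(14) = mex{2,1,1,2} = 0
G(15) = mex{0,2,2,0} = 1
G(16) = mex{1,0,3,1} = 2
G(17) = mex{2,1,4,2} = 0
G(18) = mex{0,2,0,3} = 1
G(19) = mex{1,0,1,4} = 2
G(20) = mex{2,1,2,0} = 3
G(21) = mex{3,2,0,1} = 4
G(22) = mex{4,3,1,2} = 0
G(23) = mex{0,4,2,0} = 1
G(24) = mex{1,0,0,1} = 2
P-positions are exactly the n with G(n) = 0.

0, 3, 6, 11, 14, 17, 22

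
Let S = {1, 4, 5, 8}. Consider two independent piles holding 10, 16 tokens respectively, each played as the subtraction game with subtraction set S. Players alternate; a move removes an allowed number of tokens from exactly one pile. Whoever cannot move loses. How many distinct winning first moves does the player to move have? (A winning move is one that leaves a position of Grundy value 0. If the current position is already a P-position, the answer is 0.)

All piles use S = {1, 4, 5, 8}:
G(0) = 0
G(1) = mex{0} = 1
G(2) = mex{1} = 0
G(3) = mex{0} = 1
G(4) = mex{1,0} = 2
G(5) = mex{2,1,0} = 3
G(6) = mex{3,0,1} = 2
G(7) = mex{2,1,0} = 3
G(8) = mex{3,2,1,0} = 4
G(9) = mex{4,3,2,1} = 0
G(10) = mex{0,2,3,0} = 1
G(11) = mex{1,3,2,1} = 0
G(12) = mex{0,4,3,2} = 1
G(13) = mex{1,0,4,3} = 2
G(14) = mex{2,1,0,2} = 3
G(15) = mex{3,0,1,3} = 2
G(16) = mex{2,1,0,4} = 3
Pile A: G(10) = 1.
Pile B: G(16) = 3.
Combined Grundy value = 1 ⊕ 3 = 2.
A winning move leaves total XOR = 0, i.e. changes one component's Grundy value g to g ⊕ X where X is the current total.
Pile A: need g' = 1⊕2 = 3. Options: 10−1→G=0, 10−4→G=2, 10−5→G=3, 10−8→G=0. Hits: 1.
Pile B: need g' = 3⊕2 = 1. Options: 16−1→G=2, 16−4→G=1, 16−5→G=0, 16−8→G=4. Hits: 1.

2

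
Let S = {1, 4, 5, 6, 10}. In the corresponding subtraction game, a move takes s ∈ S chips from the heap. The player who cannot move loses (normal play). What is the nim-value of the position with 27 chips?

0

G(0) = 0
G(1) = mex{0} = 1
G(2) = mex{1} = 0
G(3) = mex{0} = 1
G(4) = mex{1,0} = 2
G(5) = mex{2,1,0} = 3
G(6) = mex{3,0,1,0} = 2
G(7) = mex{2,1,0,1} = 3
G(8) = mex{3,2,1,0} = 4
G(9) = mex{4,3,2,1} = 0
G(10) = mex{0,2,3,2,0} = 1
G(11) = mex{1,3,2,3,1} = 0
G(12) = mex{0,4,3,2,0} = 1
G(13) = mex{1,0,4,3,1} = 2
G(14) = mex{2,1,0,4,2} = 3
G(15) = mex{3,0,1,0,3} = 2
G(16) = mex{2,1,0,1,2} = 3
G(17) = mex{3,2,1,0,3} = 4
G(18) = mex{4,3,2,1,4} = 0
G(19) = mex{0,2,3,2,0} = 1
G(20) = mex{1,3,2,3,1} = 0
G(21) = mex{0,4,3,2,0} = 1
G(22) = mex{1,0,4,3,1} = 2
G(23) = mex{2,1,0,4,2} = 3
G(24) = mex{3,0,1,0,3} = 2
G(25) = mex{2,1,0,1,2} = 3
G(26) = mex{3,2,1,0,3} = 4
G(27) = mex{4,3,2,1,4} = 0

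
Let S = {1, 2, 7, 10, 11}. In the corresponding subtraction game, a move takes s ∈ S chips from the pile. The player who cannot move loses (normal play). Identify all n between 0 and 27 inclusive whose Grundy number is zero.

0, 3, 6, 9, 12, 15, 18, 21, 24, 27

G(0) = 0
G(1) = mex{0} = 1
G(2) = mex{1,0} = 2
G(3) = mex{2,1} = 0
G(4) = mex{0,2} = 1
G(5) = mex{1,0} = 2
G(6) = mex{2,1} = 0
G(7) = mex{0,2,0} = 1
G(8) = mex{1,0,1} = 2
G(9) = mex{2,1,2} = 0
G(10) = mex{0,2,0,0} = 1
G(11) = mex{1,0,1,1,0} = 2
G(12) = mex{2,1,2,2,1} = 0
G(13) = mex{0,2,0,0,2} = 1
G(14) = mex{1,0,1,1,0} = 2
G(15) = mex{2,1,2,2,1} = 0
G(16) = mex{0,2,0,0,2} = 1
G(17) = mex{1,0,1,1,0} = 2
G(18) = mex{2,1,2,2,1} = 0
G(19) = mex{0,2,0,0,2} = 1
G(20) = mex{1,0,1,1,0} = 2
G(21) = mex{2,1,2,2,1} = 0
G(22) = mex{0,2,0,0,2} = 1
G(23) = mex{1,0,1,1,0} = 2
G(24) = mex{2,1,2,2,1} = 0
G(25) = mex{0,2,0,0,2} = 1
G(26) = mex{1,0,1,1,0} = 2
G(27) = mex{2,1,2,2,1} = 0
P-positions are exactly the n with G(n) = 0.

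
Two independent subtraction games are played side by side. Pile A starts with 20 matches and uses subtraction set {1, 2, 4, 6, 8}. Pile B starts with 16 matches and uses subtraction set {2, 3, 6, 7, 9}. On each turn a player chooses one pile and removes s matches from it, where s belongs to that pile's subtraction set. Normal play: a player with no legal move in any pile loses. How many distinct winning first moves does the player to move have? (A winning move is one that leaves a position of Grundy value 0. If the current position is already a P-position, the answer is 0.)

1

Pile A, S = {1, 2, 4, 6, 8}:
G(0) = 0
G(1) = mex{0} = 1
G(2) = mex{1,0} = 2
G(3) = mex{2,1} = 0
G(4) = mex{0,2,0} = 1
G(5) = mex{1,0,1} = 2
G(6) = mex{2,1,2,0} = 3
G(7) = mex{3,2,0,1} = 4
G(8) = mex{4,3,1,2,0} = 5
G(9) = mex{5,4,2,0,1} = 3
G(10) = mex{3,5,3,1,2} = 0
G(11) = mex{0,3,4,2,0} = 1
G(12) = mex{1,0,5,3,1} = 2
G(13) = mex{2,1,3,4,2} = 0
G(14) = mex{0,2,0,5,3} = 1
G(15) = mex{1,0,1,3,4} = 2
G(16) = mex{2,1,2,0,5} = 3
G(17) = mex{3,2,0,1,3} = 4
G(18) = mex{4,3,1,2,0} = 5
G(19) = mex{5,4,2,0,1} = 3
G(20) = mex{3,5,3,1,2} = 0
G_A(20) = 0.
Pile B, S = {2, 3, 6, 7, 9}:
n :  0  1  2  3  4  5  6  7  8  9 10 11 12 13 14 15 16
G :  0  0  1  1  2  0  3  1  2  2  3  3  4  0  5  1  4
G_B(16) = 4.
Combined Grundy value = 0 ⊕ 4 = 4.
A winning move leaves total XOR = 0, i.e. changes one component's Grundy value g to g ⊕ X where X is the current total.
Pile A: need g' = 0⊕4 = 4. Options: 20−1→G=3, 20−2→G=5, 20−4→G=3, 20−6→G=1, 20−8→G=2. Hits: 0.
Pile B: need g' = 4⊕4 = 0. Options: 16−2→G=5, 16−3→G=0, 16−6→G=3, 16−7→G=2, 16−9→G=1. Hits: 1.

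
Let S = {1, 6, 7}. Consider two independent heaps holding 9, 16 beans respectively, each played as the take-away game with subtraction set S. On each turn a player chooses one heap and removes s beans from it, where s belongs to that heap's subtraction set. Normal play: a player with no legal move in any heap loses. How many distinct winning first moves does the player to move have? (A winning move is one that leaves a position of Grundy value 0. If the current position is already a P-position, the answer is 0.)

2

All heaps use S = {1, 6, 7}:
G(0) = 0
G(1) = mex{0} = 1
G(2) = mex{1} = 0
G(3) = mex{0} = 1
G(4) = mex{1} = 0
G(5) = mex{0} = 1
G(6) = mex{1,0} = 2
G(7) = mex{2,1,0} = 3
G(8) = mex{3,0,1} = 2
G(9) = mex{2,1,0} = 3
G(10) = mex{3,0,1} = 2
G(11) = mex{2,1,0} = 3
G(12) = mex{3,2,1} = 0
G(13) = mex{0,3,2} = 1
G(14) = mex{1,2,3} = 0
G(15) = mex{0,3,2} = 1
G(16) = mex{1,2,3} = 0
Heap A: G(9) = 3.
Heap B: G(16) = 0.
Combined Grundy value = 3 ⊕ 0 = 3.
A winning move leaves total XOR = 0, i.e. changes one component's Grundy value g to g ⊕ X where X is the current total.
Heap A: need g' = 3⊕3 = 0. Options: 9−1→G=2, 9−6→G=1, 9−7→G=0. Hits: 1.
Heap B: need g' = 0⊕3 = 3. Options: 16−1→G=1, 16−6→G=2, 16−7→G=3. Hits: 1.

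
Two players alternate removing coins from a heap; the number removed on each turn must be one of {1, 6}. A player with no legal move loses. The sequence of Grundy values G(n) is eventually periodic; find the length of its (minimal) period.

7

G(0) = 0
G(1) = mex{0} = 1
G(2) = mex{1} = 0
G(3) = mex{0} = 1
G(4) = mex{1} = 0
G(5) = mex{0} = 1
G(6) = mex{1,0} = 2
G(7) = mex{2,1} = 0
G(8) = mex{0,0} = 1
G(9) = mex{1,1} = 0
G(10) = mex{0,0} = 1
G(11) = mex{1,1} = 0
G(12) = mex{0,2} = 1
G(13) = mex{1,0} = 2
G(14) = mex{2,1} = 0
G(15) = mex{0,0} = 1
G(n+7) = G(n) holds for n = 0,…,5 (a full window of length max(S) = 6), so the sequence is purely periodic with period 7.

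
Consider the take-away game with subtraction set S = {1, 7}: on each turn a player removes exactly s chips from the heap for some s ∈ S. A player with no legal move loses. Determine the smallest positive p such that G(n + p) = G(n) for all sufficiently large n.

2

G(0) = 0
G(1) = mex{0} = 1
G(2) = mex{1} = 0
G(3) = mex{0} = 1
G(4) = mex{1} = 0
G(5) = mex{0} = 1
G(6) = mex{1} = 0
G(7) = mex{0,0} = 1
G(8) = mex{1,1} = 0
G(9) = mex{0,0} = 1
G(10) = mex{1,1} = 0
G(11) = mex{0,0} = 1
G(12) = mex{1,1} = 0
G(13) = mex{0,0} = 1
G(14) = mex{1,1} = 0
G(n+2) = G(n) holds for n = 0,…,6 (a full window of length max(S) = 7), so the sequence is purely periodic with period 2.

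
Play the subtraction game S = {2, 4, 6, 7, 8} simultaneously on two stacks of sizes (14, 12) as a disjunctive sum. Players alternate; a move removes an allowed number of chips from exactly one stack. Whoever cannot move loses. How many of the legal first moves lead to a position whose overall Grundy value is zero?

3

All stacks use S = {2, 4, 6, 7, 8}:
n :  0  1  2  3  4  5  6  7  8  9 10 11 12 13 14
G :  0  0  1  1  2  2  3  3  4  4  0  0  1  1  2
Stack A: G(14) = 2.
Stack B: G(12) = 1.
Combined Grundy value = 2 ⊕ 1 = 3.
A winning move leaves total XOR = 0, i.e. changes one component's Grundy value g to g ⊕ X where X is the current total.
Stack A: need g' = 2⊕3 = 1. Options: 14−2→G=1, 14−4→G=0, 14−6→G=4, 14−7→G=3, 14−8→G=3. Hits: 1.
Stack B: need g' = 1⊕3 = 2. Options: 12−2→G=0, 12−4→G=4, 12−6→G=3, 12−7→G=2, 12−8→G=2. Hits: 2.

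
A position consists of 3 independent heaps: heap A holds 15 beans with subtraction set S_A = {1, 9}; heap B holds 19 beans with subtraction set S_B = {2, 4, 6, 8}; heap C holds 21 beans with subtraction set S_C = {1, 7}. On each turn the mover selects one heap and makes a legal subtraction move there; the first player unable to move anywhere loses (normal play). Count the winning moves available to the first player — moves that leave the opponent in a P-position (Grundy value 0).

Heap A, S = {1, 9}:
G(0) = 0
G(1) = mex{0} = 1
G(2) = mex{1} = 0
G(3) = mex{0} = 1
G(4) = mex{1} = 0
G(5) = mex{0} = 1
G(6) = mex{1} = 0
G(7) = mex{0} = 1
G(8) = mex{1} = 0
G(9) = mex{0,0} = 1
G(10) = mex{1,1} = 0
G(11) = mex{0,0} = 1
G(12) = mex{1,1} = 0
G(13) = mex{0,0} = 1
G(14) = mex{1,1} = 0
G(15) = mex{0,0} = 1
G_A(15) = 1.
Heap B, S = {2, 4, 6, 8}:
n :  0  1  2  3  4  5  6  7  8  9 10 11 12 13 14 15 16 17 18 19
G :  0  0  1  1  2  2  3  3  4  4  0  0  1  1  2  2  3  3  4  4
G_B(19) = 4.
Heap C, S = {1, 7}:
n :  0  1  2  3  4  5  6  7  8  9 10 11 12 13 14 15 16 17 18 19 20 21
G :  0  1  0  1  0  1  0  1  0  1  0  1  0  1  0  1  0  1  0  1  0  1
G_C(21) = 1.
Combined Grundy value = 1 ⊕ 4 ⊕ 1 = 4.
A winning move leaves total XOR = 0, i.e. changes one component's Grundy value g to g ⊕ X where X is the current total.
Heap A: need g' = 1⊕4 = 5. Options: 15−1→G=0, 15−9→G=0. Hits: 0.
Heap B: need g' = 4⊕4 = 0. Options: 19−2→G=3, 19−4→G=2, 19−6→G=1, 19−8→G=0. Hits: 1.
Heap C: need g' = 1⊕4 = 5. Options: 21−1→G=0, 21−7→G=0. Hits: 0.

1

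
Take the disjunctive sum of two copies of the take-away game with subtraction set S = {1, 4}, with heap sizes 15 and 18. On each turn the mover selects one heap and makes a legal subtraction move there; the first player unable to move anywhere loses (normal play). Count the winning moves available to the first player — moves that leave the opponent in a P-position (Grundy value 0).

2

All heaps use S = {1, 4}:
G(0) = 0
G(1) = mex{0} = 1
G(2) = mex{1} = 0
G(3) = mex{0} = 1
G(4) = mex{1,0} = 2
G(5) = mex{2,1} = 0
G(6) = mex{0,0} = 1
G(7) = mex{1,1} = 0
G(8) = mex{0,2} = 1
G(9) = mex{1,0} = 2
G(10) = mex{2,1} = 0
G(11) = mex{0,0} = 1
G(12) = mex{1,1} = 0
G(13) = mex{0,2} = 1
G(14) = mex{1,0} = 2
G(15) = mex{2,1} = 0
G(16) = mex{0,0} = 1
G(17) = mex{1,1} = 0
G(18) = mex{0,2} = 1
Heap A: G(15) = 0.
Heap B: G(18) = 1.
Combined Grundy value = 0 ⊕ 1 = 1.
A winning move leaves total XOR = 0, i.e. changes one component's Grundy value g to g ⊕ X where X is the current total.
Heap A: need g' = 0⊕1 = 1. Options: 15−1→G=2, 15−4→G=1. Hits: 1.
Heap B: need g' = 1⊕1 = 0. Options: 18−1→G=0, 18−4→G=2. Hits: 1.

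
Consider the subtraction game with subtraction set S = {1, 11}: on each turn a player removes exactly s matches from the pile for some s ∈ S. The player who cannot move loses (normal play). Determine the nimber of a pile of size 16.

G(0) = 0
G(1) = mex{0} = 1
G(2) = mex{1} = 0
G(3) = mex{0} = 1
G(4) = mex{1} = 0
G(5) = mex{0} = 1
G(6) = mex{1} = 0
G(7) = mex{0} = 1
G(8) = mex{1} = 0
G(9) = mex{0} = 1
G(10) = mex{1} = 0
G(11) = mex{0,0} = 1
G(12) = mex{1,1} = 0
G(13) = mex{0,0} = 1
G(14) = mex{1,1} = 0
G(15) = mex{0,0} = 1
G(16) = mex{1,1} = 0

0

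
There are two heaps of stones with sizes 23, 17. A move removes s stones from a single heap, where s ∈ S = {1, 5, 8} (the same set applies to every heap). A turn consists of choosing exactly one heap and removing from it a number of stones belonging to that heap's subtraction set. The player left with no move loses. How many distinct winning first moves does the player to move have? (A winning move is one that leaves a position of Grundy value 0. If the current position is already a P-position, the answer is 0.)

All heaps use S = {1, 5, 8}:
G(0) = 0
G(1) = mex{0} = 1
G(2) = mex{1} = 0
G(3) = mex{0} = 1
G(4) = mex{1} = 0
G(5) = mex{0,0} = 1
G(6) = mex{1,1} = 0
G(7) = mex{0,0} = 1
G(8) = mex{1,1,0} = 2
G(9) = mex{2,0,1} = 3
G(10) = mex{3,1,0} = 2
G(11) = mex{2,0,1} = 3
G(12) = mex{3,1,0} = 2
G(13) = mex{2,2,1} = 0
G(14) = mex{0,3,0} = 1
G(15) = mex{1,2,1} = 0
G(16) = mex{0,3,2} = 1
G(17) = mex{1,2,3} = 0
G(18) = mex{0,0,2} = 1
G(19) = mex{1,1,3} = 0
G(20) = mex{0,0,2} = 1
G(21) = mex{1,1,0} = 2
G(22) = mex{2,0,1} = 3
G(23) = mex{3,1,0} = 2
Heap A: G(23) = 2.
Heap B: G(17) = 0.
Combined Grundy value = 2 ⊕ 0 = 2.
A winning move leaves total XOR = 0, i.e. changes one component's Grundy value g to g ⊕ X where X is the current total.
Heap A: need g' = 2⊕2 = 0. Options: 23−1→G=3, 23−5→G=1, 23−8→G=0. Hits: 1.
Heap B: need g' = 0⊕2 = 2. Options: 17−1→G=1, 17−5→G=2, 17−8→G=3. Hits: 1.

2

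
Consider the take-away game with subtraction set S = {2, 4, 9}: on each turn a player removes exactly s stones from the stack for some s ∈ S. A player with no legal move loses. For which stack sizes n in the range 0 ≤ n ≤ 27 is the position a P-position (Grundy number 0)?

n :  0  1  2  3  4  5  6  7  8  9 10 11 12 13 14 15 16 17 18 19 20 21 22 23 24 25 26 27
G :  0  0  1  1  2  2  0  0  1  1  2  2  0  0  1  1  2  2  0  0  1  1  2  2  0  0  1  1
P-positions are exactly the n with G(n) = 0.

0, 1, 6, 7, 12, 13, 18, 19, 24, 25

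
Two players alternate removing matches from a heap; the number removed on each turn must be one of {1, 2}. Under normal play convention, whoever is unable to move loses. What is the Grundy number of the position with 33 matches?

0

G(0) = 0
G(1) = mex{0} = 1
G(2) = mex{1,0} = 2
G(3) = mex{2,1} = 0
G(4) = mex{0,2} = 1
G(5) = mex{1,0} = 2
G(6) = mex{2,1} = 0
G(7) = mex{0,2} = 1
G(8) = mex{1,0} = 2
G(9) = mex{2,1} = 0
G(10) = mex{0,2} = 1
G(11) = mex{1,0} = 2
G(12) = mex{2,1} = 0
G(13) = mex{0,2} = 1
G(14) = mex{1,0} = 2
G(15) = mex{2,1} = 0
G(16) = mex{0,2} = 1
G(17) = mex{1,0} = 2
G(18) = mex{2,1} = 0
G(19) = mex{0,2} = 1
G(20) = mex{1,0} = 2
G(21) = mex{2,1} = 0
G(22) = mex{0,2} = 1
G(23) = mex{1,0} = 2
G(24) = mex{2,1} = 0
G(25) = mex{0,2} = 1
G(26) = mex{1,0} = 2
G(27) = mex{2,1} = 0
G(28) = mex{0,2} = 1
G(29) = mex{1,0} = 2
G(30) = mex{2,1} = 0
G(31) = mex{0,2} = 1
G(32) = mex{1,0} = 2
G(33) = mex{2,1} = 0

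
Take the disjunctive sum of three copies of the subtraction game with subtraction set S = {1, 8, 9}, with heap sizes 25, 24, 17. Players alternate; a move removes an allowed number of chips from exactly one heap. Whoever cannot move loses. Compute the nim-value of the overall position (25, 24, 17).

0

All heaps use S = {1, 8, 9}:
n :  0  1  2  3  4  5  6  7  8  9 10 11 12 13 14 15 16 17 18 19 20 21 22 23 24 25
G :  0  1  0  1  0  1  0  1  2  3  2  3  2  3  2  3  0  1  0  1  0  1  0  1  2  3
Heap A: G(25) = 3.
Heap B: G(24) = 2.
Heap C: G(17) = 1.
Combined Grundy value = 3 ⊕ 2 ⊕ 1 = 0.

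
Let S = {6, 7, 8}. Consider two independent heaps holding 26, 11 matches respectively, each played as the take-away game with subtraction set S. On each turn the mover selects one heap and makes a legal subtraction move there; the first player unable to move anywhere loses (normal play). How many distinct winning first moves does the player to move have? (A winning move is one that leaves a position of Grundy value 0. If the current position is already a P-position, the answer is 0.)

1

All heaps use S = {6, 7, 8}:
G(0) = 0
G(1) = mex{} = 0
G(2) = mex{} = 0
G(3) = mex{} = 0
G(4) = mex{} = 0
G(5) = mex{} = 0
G(6) = mex{0} = 1
G(7) = mex{0,0} = 1
G(8) = mex{0,0,0} = 1
G(9) = mex{0,0,0} = 1
G(10) = mex{0,0,0} = 1
G(11) = mex{0,0,0} = 1
G(12) = mex{1,0,0} = 2
G(13) = mex{1,1,0} = 2
G(14) = mex{1,1,1} = 0
G(15) = mex{1,1,1} = 0
G(16) = mex{1,1,1} = 0
G(17) = mex{1,1,1} = 0
G(18) = mex{2,1,1} = 0
G(19) = mex{2,2,1} = 0
G(20) = mex{0,2,2} = 1
G(21) = mex{0,0,2} = 1
G(22) = mex{0,0,0} = 1
G(23) = mex{0,0,0} = 1
G(24) = mex{0,0,0} = 1
G(25) = mex{0,0,0} = 1
G(26) = mex{1,0,0} = 2
Heap A: G(26) = 2.
Heap B: G(11) = 1.
Combined Grundy value = 2 ⊕ 1 = 3.
A winning move leaves total XOR = 0, i.e. changes one component's Grundy value g to g ⊕ X where X is the current total.
Heap A: need g' = 2⊕3 = 1. Options: 26−6→G=1, 26−7→G=0, 26−8→G=0. Hits: 1.
Heap B: need g' = 1⊕3 = 2. Options: 11−6→G=0, 11−7→G=0, 11−8→G=0. Hits: 0.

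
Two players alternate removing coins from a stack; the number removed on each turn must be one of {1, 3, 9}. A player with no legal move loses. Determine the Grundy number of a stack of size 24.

G(0) = 0
G(1) = mex{0} = 1
G(2) = mex{1} = 0
G(3) = mex{0,0} = 1
G(4) = mex{1,1} = 0
G(5) = mex{0,0} = 1
G(6) = mex{1,1} = 0
G(7) = mex{0,0} = 1
G(8) = mex{1,1} = 0
G(9) = mex{0,0,0} = 1
G(10) = mex{1,1,1} = 0
G(11) = mex{0,0,0} = 1
G(12) = mex{1,1,1} = 0
G(13) = mex{0,0,0} = 1
G(14) = mex{1,1,1} = 0
G(15) = mex{0,0,0} = 1
G(16) = mex{1,1,1} = 0
G(17) = mex{0,0,0} = 1
G(18) = mex{1,1,1} = 0
G(19) = mex{0,0,0} = 1
G(20) = mex{1,1,1} = 0
G(21) = mex{0,0,0} = 1
G(22) = mex{1,1,1} = 0
G(23) = mex{0,0,0} = 1
G(24) = mex{1,1,1} = 0

0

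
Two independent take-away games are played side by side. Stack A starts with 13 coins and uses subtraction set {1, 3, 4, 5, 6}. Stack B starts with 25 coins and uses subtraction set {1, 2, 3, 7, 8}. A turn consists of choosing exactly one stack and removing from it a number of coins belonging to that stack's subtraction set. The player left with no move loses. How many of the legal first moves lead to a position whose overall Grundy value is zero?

Stack A, S = {1, 3, 4, 5, 6}:
n :  0  1  2  3  4  5  6  7  8  9 10 11 12 13
G :  0  1  0  1  2  3  2  3  4  0  1  0  1  2
G_A(13) = 2.
Stack B, S = {1, 2, 3, 7, 8}:
G(0) = 0
G(1) = mex{0} = 1
G(2) = mex{1,0} = 2
G(3) = mex{2,1,0} = 3
G(4) = mex{3,2,1} = 0
G(5) = mex{0,3,2} = 1
G(6) = mex{1,0,3} = 2
G(7) = mex{2,1,0,0} = 3
G(8) = mex{3,2,1,1,0} = 4
G(9) = mex{4,3,2,2,1} = 0
G(10) = mex{0,4,3,3,2} = 1
G(11) = mex{1,0,4,0,3} = 2
G(12) = mex{2,1,0,1,0} = 3
G(13) = mex{3,2,1,2,1} = 0
G(14) = mex{0,3,2,3,2} = 1
G(15) = mex{1,0,3,4,3} = 2
G(16) = mex{2,1,0,0,4} = 3
G(17) = mex{3,2,1,1,0} = 4
G(18) = mex{4,3,2,2,1} = 0
G(19) = mex{0,4,3,3,2} = 1
G(20) = mex{1,0,4,0,3} = 2
G(21) = mex{2,1,0,1,0} = 3
G(22) = mex{3,2,1,2,1} = 0
G(23) = mex{0,3,2,3,2} = 1
G(24) = mex{1,0,3,4,3} = 2
G(25) = mex{2,1,0,0,4} = 3
G_B(25) = 3.
Combined Grundy value = 2 ⊕ 3 = 1.
A winning move leaves total XOR = 0, i.e. changes one component's Grundy value g to g ⊕ X where X is the current total.
Stack A: need g' = 2⊕1 = 3. Options: 13−1→G=1, 13−3→G=1, 13−4→G=0, 13−5→G=4, 13−6→G=3. Hits: 1.
Stack B: need g' = 3⊕1 = 2. Options: 25−1→G=2, 25−2→G=1, 25−3→G=0, 25−7→G=0, 25−8→G=4. Hits: 1.

2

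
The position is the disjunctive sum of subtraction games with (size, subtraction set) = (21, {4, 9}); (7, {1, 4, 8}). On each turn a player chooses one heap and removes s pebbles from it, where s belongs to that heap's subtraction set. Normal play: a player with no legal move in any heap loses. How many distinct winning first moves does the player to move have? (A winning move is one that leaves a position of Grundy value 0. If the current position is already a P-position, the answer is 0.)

0

Heap A, S = {4, 9}:
n :  0  1  2  3  4  5  6  7  8  9 10 11 12 13 14 15 16 17 18 19 20 21
G :  0  0  0  0  1  1  1  1  0  2  2  2  1  0  0  0  0  1  1  1  1  0
G_A(21) = 0.
Heap B, S = {1, 4, 8}:
n : 0 1 2 3 4 5 6 7
G : 0 1 0 1 2 0 1 0
G_B(7) = 0.
Combined Grundy value = 0 ⊕ 0 = 0.
A winning move leaves total XOR = 0, i.e. changes one component's Grundy value g to g ⊕ X where X is the current total.
Heap A: target g' = 0⊕0 = 0, but every legal move changes the Grundy value (mex property), so 0 moves.
Heap B: target g' = 0⊕0 = 0, but every legal move changes the Grundy value (mex property), so 0 moves.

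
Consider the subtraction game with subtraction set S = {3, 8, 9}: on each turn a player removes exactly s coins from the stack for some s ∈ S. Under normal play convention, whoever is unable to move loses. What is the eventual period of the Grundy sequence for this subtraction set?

17

n :  0  1  2  3  4  5  6  7  8  9 10 11 12 13 14 15 16 17 18 19 20 21 22 23 24 25 26 27 28 29 30 31 32 33 34 35
G :  0  0  0  1  1  1  0  0  2  1  1  3  0  0  2  1  1  0  0  0  1  1  1  0  0  2  1  1  3  0  0  2  1  1  0  0
G(n+17) = G(n) holds for n = 0,…,8 (a full window of length max(S) = 9), so the sequence is purely periodic with period 17.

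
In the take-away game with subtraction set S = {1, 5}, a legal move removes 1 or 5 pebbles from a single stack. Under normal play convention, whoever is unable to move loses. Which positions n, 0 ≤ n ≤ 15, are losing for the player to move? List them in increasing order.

0, 2, 4, 6, 8, 10, 12, 14

n :  0  1  2  3  4  5  6  7  8  9 10 11 12 13 14 15
G :  0  1  0  1  0  1  0  1  0  1  0  1  0  1  0  1
P-positions are exactly the n with G(n) = 0.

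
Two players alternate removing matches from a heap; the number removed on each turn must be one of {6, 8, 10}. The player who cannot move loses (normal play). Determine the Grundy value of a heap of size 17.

G(0) = 0
G(1) = mex{} = 0
G(2) = mex{} = 0
G(3) = mex{} = 0
G(4) = mex{} = 0
G(5) = mex{} = 0
G(6) = mex{0} = 1
G(7) = mex{0} = 1
G(8) = mex{0,0} = 1
G(9) = mex{0,0} = 1
G(10) = mex{0,0,0} = 1
G(11) = mex{0,0,0} = 1
G(12) = mex{1,0,0} = 2
G(13) = mex{1,0,0} = 2
G(14) = mex{1,1,0} = 2
G(15) = mex{1,1,0} = 2
G(16) = mex{1,1,1} = 0
G(17) = mex{1,1,1} = 0

0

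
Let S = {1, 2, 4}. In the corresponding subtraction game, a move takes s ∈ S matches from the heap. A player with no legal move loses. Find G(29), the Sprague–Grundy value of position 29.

n :  0  1  2  3  4  5  6  7  8  9 10 11 12 13 14 15 16 17 18 19 20 21 22 23 24 25 26 27 28 29
G :  0  1  2  0  1  2  0  1  2  0  1  2  0  1  2  0  1  2  0  1  2  0  1  2  0  1  2  0  1  2

2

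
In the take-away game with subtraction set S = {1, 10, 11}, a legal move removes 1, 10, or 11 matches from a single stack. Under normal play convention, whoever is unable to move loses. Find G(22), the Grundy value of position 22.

0

G(0) = 0
G(1) = mex{0} = 1
G(2) = mex{1} = 0
G(3) = mex{0} = 1
G(4) = mex{1} = 0
G(5) = mex{0} = 1
G(6) = mex{1} = 0
G(7) = mex{0} = 1
G(8) = mex{1} = 0
G(9) = mex{0} = 1
G(10) = mex{1,0} = 2
G(11) = mex{2,1,0} = 3
G(12) = mex{3,0,1} = 2
G(13) = mex{2,1,0} = 3
G(14) = mex{3,0,1} = 2
G(15) = mex{2,1,0} = 3
G(16) = mex{3,0,1} = 2
G(17) = mex{2,1,0} = 3
G(18) = mex{3,0,1} = 2
G(19) = mex{2,1,0} = 3
G(20) = mex{3,2,1} = 0
G(21) = mex{0,3,2} = 1
G(22) = mex{1,2,3} = 0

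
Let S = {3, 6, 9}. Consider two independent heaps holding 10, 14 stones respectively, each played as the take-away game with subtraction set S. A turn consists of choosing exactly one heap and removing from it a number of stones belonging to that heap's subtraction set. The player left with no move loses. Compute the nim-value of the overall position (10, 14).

All heaps use S = {3, 6, 9}:
G(0) = 0
G(1) = mex{} = 0
G(2) = mex{} = 0
G(3) = mex{0} = 1
G(4) = mex{0} = 1
G(5) = mex{0} = 1
G(6) = mex{1,0} = 2
G(7) = mex{1,0} = 2
G(8) = mex{1,0} = 2
G(9) = mex{2,1,0} = 3
G(10) = mex{2,1,0} = 3
G(11) = mex{2,1,0} = 3
G(12) = mex{3,2,1} = 0
G(13) = mex{3,2,1} = 0
G(14) = mex{3,2,1} = 0
Heap A: G(10) = 3.
Heap B: G(14) = 0.
Combined Grundy value = 3 ⊕ 0 = 3.

3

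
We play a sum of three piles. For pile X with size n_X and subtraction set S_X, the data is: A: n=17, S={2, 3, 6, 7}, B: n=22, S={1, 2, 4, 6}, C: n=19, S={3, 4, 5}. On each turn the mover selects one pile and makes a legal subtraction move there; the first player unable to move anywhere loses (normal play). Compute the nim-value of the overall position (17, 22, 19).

0

Pile A, S = {2, 3, 6, 7}:
n :  0  1  2  3  4  5  6  7  8  9 10 11 12 13 14 15 16 17
G :  0  0  1  1  2  0  3  1  2  0  0  1  1  2  0  3  1  2
G_A(17) = 2.
Pile B, S = {1, 2, 4, 6}:
G(0) = 0
G(1) = mex{0} = 1
G(2) = mex{1,0} = 2
G(3) = mex{2,1} = 0
G(4) = mex{0,2,0} = 1
G(5) = mex{1,0,1} = 2
G(6) = mex{2,1,2,0} = 3
G(7) = mex{3,2,0,1} = 4
G(8) = mex{4,3,1,2} = 0
G(9) = mex{0,4,2,0} = 1
G(10) = mex{1,0,3,1} = 2
G(11) = mex{2,1,4,2} = 0
G(12) = mex{0,2,0,3} = 1
G(13) = mex{1,0,1,4} = 2
G(14) = mex{2,1,2,0} = 3
G(15) = mex{3,2,0,1} = 4
G(16) = mex{4,3,1,2} = 0
G(17) = mex{0,4,2,0} = 1
G(18) = mex{1,0,3,1} = 2
G(19) = mex{2,1,4,2} = 0
G(20) = mex{0,2,0,3} = 1
G(21) = mex{1,0,1,4} = 2
G(22) = mex{2,1,2,0} = 3
G_B(22) = 3.
Pile C, S = {3, 4, 5}:
n :  0  1  2  3  4  5  6  7  8  9 10 11 12 13 14 15 16 17 18 19
G :  0  0  0  1  1  1  2  2  0  0  0  1  1  1  2  2  0  0  0  1
G_C(19) = 1.
Combined Grundy value = 2 ⊕ 3 ⊕ 1 = 0.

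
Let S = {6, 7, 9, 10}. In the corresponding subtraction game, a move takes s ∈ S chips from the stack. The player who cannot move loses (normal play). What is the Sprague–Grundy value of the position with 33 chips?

n :  0  1  2  3  4  5  6  7  8  9 10 11 12 13 14 15 16 17 18 19 20 21 22 23 24 25 26 27 28 29 30 31 32 33
G :  0  0  0  0  0  0  1  1  1  1  1  1  2  2  2  2  0  0  0  0  0  0  1  1  1  1  1  1  2  2  2  2  0  0

0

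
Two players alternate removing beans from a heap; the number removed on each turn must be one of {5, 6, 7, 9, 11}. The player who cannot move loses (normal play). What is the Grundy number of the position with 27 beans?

2

n :  0  1  2  3  4  5  6  7  8  9 10 11 12 13 14 15 16 17 18 19 20 21 22 23 24 25 26 27
G :  0  0  0  0  0  1  1  1  1  1  2  2  2  2  2  3  0  0  0  0  0  1  1  1  1  1  2  2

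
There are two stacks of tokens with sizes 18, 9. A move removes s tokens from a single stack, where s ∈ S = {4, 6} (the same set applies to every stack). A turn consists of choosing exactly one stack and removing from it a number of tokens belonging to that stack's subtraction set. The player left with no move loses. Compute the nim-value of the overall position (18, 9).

All stacks use S = {4, 6}:
n :  0  1  2  3  4  5  6  7  8  9 10 11 12 13 14 15 16 17 18
G :  0  0  0  0  1  1  1  1  2  2  0  0  0  0  1  1  1  1  2
Stack A: G(18) = 2.
Stack B: G(9) = 2.
Combined Grundy value = 2 ⊕ 2 = 0.

0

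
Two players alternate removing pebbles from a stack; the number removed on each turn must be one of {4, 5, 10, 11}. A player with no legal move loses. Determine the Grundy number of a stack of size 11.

2

G(0) = 0
G(1) = mex{} = 0
G(2) = mex{} = 0
G(3) = mex{} = 0
G(4) = mex{0} = 1
G(5) = mex{0,0} = 1
G(6) = mex{0,0} = 1
G(7) = mex{0,0} = 1
G(8) = mex{1,0} = 2
G(9) = mex{1,1} = 0
G(10) = mex{1,1,0} = 2
G(11) = mex{1,1,0,0} = 2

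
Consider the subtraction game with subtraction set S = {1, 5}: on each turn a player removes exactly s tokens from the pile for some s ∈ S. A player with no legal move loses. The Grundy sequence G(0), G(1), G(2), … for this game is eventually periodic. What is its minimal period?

G(0) = 0
G(1) = mex{0} = 1
G(2) = mex{1} = 0
G(3) = mex{0} = 1
G(4) = mex{1} = 0
G(5) = mex{0,0} = 1
G(6) = mex{1,1} = 0
G(7) = mex{0,0} = 1
G(8) = mex{1,1} = 0
G(9) = mex{0,0} = 1
G(10) = mex{1,1} = 0
G(11) = mex{0,0} = 1
G(12) = mex{1,1} = 0
G(13) = mex{0,0} = 1
G(14) = mex{1,1} = 0
G(n+2) = G(n) holds for n = 0,…,4 (a full window of length max(S) = 5), so the sequence is purely periodic with period 2.

2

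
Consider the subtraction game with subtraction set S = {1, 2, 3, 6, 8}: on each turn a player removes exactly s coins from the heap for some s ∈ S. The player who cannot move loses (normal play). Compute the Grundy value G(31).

0

n :  0  1  2  3  4  5  6  7  8  9 10 11 12 13 14 15 16 17 18 19 20 21 22 23 24 25 26 27 28 29 30 31
G :  0  1  2  3  0  1  2  3  4  0  1  2  3  0  1  2  3  4  0  1  2  3  0  1  2  3  4  0  1  2  3  0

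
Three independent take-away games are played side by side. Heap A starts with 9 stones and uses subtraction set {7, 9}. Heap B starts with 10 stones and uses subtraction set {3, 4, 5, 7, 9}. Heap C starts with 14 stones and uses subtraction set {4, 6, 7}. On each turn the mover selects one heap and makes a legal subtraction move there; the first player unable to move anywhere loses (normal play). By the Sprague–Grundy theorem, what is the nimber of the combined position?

2

Heap A, S = {7, 9}:
G(0) = 0
G(1) = mex{} = 0
G(2) = mex{} = 0
G(3) = mex{} = 0
G(4) = mex{} = 0
G(5) = mex{} = 0
G(6) = mex{} = 0
G(7) = mex{0} = 1
G(8) = mex{0} = 1
G(9) = mex{0,0} = 1
G_A(9) = 1.
Heap B, S = {3, 4, 5, 7, 9}:
n :  0  1  2  3  4  5  6  7  8  9 10
G :  0  0  0  1  1  1  2  2  2  3  3
G_B(10) = 3.
Heap C, S = {4, 6, 7}:
G(0) = 0
G(1) = mex{} = 0
G(2) = mex{} = 0
G(3) = mex{} = 0
G(4) = mex{0} = 1
G(5) = mex{0} = 1
G(6) = mex{0,0} = 1
G(7) = mex{0,0,0} = 1
G(8) = mex{1,0,0} = 2
G(9) = mex{1,0,0} = 2
G(10) = mex{1,1,0} = 2
G(11) = mex{1,1,1} = 0
G(12) = mex{2,1,1} = 0
G(13) = mex{2,1,1} = 0
G(14) = mex{2,2,1} = 0
G_C(14) = 0.
Combined Grundy value = 1 ⊕ 3 ⊕ 0 = 2.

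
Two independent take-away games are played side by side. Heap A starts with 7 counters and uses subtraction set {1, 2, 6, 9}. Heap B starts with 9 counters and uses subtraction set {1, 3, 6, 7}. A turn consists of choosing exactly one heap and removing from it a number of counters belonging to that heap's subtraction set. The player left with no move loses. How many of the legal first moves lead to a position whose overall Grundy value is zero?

Heap A, S = {1, 2, 6, 9}:
G(0) = 0
G(1) = mex{0} = 1
G(2) = mex{1,0} = 2
G(3) = mex{2,1} = 0
G(4) = mex{0,2} = 1
G(5) = mex{1,0} = 2
G(6) = mex{2,1,0} = 3
G(7) = mex{3,2,1} = 0
G_A(7) = 0.
Heap B, S = {1, 3, 6, 7}:
n : 0 1 2 3 4 5 6 7 8 9
G : 0 1 0 1 0 1 2 3 2 3
G_B(9) = 3.
Combined Grundy value = 0 ⊕ 3 = 3.
A winning move leaves total XOR = 0, i.e. changes one component's Grundy value g to g ⊕ X where X is the current total.
Heap A: need g' = 0⊕3 = 3. Options: 7−1→G=3, 7−2→G=2, 7−6→G=1. Hits: 1.
Heap B: need g' = 3⊕3 = 0. Options: 9−1→G=2, 9−3→G=2, 9−6→G=1, 9−7→G=0. Hits: 1.

2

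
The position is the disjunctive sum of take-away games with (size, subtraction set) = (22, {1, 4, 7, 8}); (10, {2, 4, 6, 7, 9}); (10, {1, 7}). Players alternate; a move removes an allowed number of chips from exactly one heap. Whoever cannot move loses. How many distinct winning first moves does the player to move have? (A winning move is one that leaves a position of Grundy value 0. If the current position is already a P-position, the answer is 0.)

1

Heap A, S = {1, 4, 7, 8}:
G(0) = 0
G(1) = mex{0} = 1
G(2) = mex{1} = 0
G(3) = mex{0} = 1
G(4) = mex{1,0} = 2
G(5) = mex{2,1} = 0
G(6) = mex{0,0} = 1
G(7) = mex{1,1,0} = 2
G(8) = mex{2,2,1,0} = 3
G(9) = mex{3,0,0,1} = 2
G(10) = mex{2,1,1,0} = 3
G(11) = mex{3,2,2,1} = 0
G(12) = mex{0,3,0,2} = 1
G(13) = mex{1,2,1,0} = 3
G(14) = mex{3,3,2,1} = 0
G(15) = mex{0,0,3,2} = 1
G(16) = mex{1,1,2,3} = 0
G(17) = mex{0,3,3,2} = 1
G(18) = mex{1,0,0,3} = 2
G(19) = mex{2,1,1,0} = 3
G(20) = mex{3,0,3,1} = 2
G(21) = mex{2,1,0,3} = 4
G(22) = mex{4,2,1,0} = 3
G_A(22) = 3.
Heap B, S = {2, 4, 6, 7, 9}:
n :  0  1  2  3  4  5  6  7  8  9 10
G :  0  0  1  1  2  2  3  3  4  4  5
G_B(10) = 5.
Heap C, S = {1, 7}:
n :  0  1  2  3  4  5  6  7  8  9 10
G :  0  1  0  1  0  1  0  1  0  1  0
G_C(10) = 0.
Combined Grundy value = 3 ⊕ 5 ⊕ 0 = 6.
A winning move leaves total XOR = 0, i.e. changes one component's Grundy value g to g ⊕ X where X is the current total.
Heap A: need g' = 3⊕6 = 5. Options: 22−1→G=4, 22−4→G=2, 22−7→G=1, 22−8→G=0. Hits: 0.
Heap B: need g' = 5⊕6 = 3. Options: 10−2→G=4, 10−4→G=3, 10−6→G=2, 10−7→G=1, 10−9→G=0. Hits: 1.
Heap C: need g' = 0⊕6 = 6. Options: 10−1→G=1, 10−7→G=1. Hits: 0.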